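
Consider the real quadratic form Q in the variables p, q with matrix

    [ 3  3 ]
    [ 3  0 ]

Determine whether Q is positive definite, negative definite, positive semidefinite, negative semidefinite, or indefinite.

Applying the same elementary operations to the rows and columns of A produces a congruent diagonal matrix with entries 3, -3.
So there are 1 positive, 1 negative pivots.
Hence Q is indefinite.

indefinite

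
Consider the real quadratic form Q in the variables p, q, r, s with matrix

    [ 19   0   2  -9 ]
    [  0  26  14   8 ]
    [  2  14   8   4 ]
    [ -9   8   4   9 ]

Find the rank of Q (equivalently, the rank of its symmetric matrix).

An LDLᵀ factorisation of A has diagonal entries 19, 26, 62/247, 20/31.
That gives 4 positive pivots.
The rank is the number of nonzero pivots: 4.

4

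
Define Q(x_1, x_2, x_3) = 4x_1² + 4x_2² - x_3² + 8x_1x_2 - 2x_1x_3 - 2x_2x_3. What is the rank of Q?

2

The symmetric matrix is A = [[4, 4, -1], [4, 4, -1], [-1, -1, -1]].
Congruent diagonalization of A (simultaneous row and column reduction) yields pivots 4, 0, -5/4.
So there are 1 positive, 1 negative, 1 zero pivots.
The rank is the number of nonzero pivots: 2.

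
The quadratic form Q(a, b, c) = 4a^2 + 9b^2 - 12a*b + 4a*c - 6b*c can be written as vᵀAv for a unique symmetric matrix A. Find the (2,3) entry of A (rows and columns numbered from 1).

The coefficient of b·c in Q is -6. For a symmetric A this equals A[2,3] + A[3,2] = 2·A[2,3].
So A[2,3] = -6/2 = -3.

-3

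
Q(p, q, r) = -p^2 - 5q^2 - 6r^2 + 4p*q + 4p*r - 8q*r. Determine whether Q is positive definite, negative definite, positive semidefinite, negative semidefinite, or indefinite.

negative definite

The symmetric matrix of Q is A = [[-1, 2, 2], [2, -5, -4], [2, -4, -6]].
Leading principal minors: Δ_1 = -1, Δ_2 = 1, Δ_3 = -2.
The signs alternate starting with Δ_1 < 0, so by Sylvester's criterion Q is negative definite.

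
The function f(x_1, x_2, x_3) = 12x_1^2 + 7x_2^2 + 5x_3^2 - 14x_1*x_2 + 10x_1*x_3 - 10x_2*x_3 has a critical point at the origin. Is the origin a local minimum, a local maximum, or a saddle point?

The Hessian at the origin is H = [[24, -14, 10], [-14, 14, -10], [10, -10, 10]].
Symmetric row and column elimination reduces H to a congruent diagonal form with pivots 24, 35/6, 20/7.
Counting signs: 3 positive.
H is positive definite, so the origin is a strict local minimum.

local minimum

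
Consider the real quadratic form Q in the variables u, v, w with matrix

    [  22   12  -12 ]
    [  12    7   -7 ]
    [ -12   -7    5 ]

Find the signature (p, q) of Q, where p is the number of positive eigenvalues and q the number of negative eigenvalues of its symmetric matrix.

An LDLᵀ factorisation of A has diagonal entries 22, 5/11, -2.
That gives 2 positive, 1 negative pivots.

(2, 1)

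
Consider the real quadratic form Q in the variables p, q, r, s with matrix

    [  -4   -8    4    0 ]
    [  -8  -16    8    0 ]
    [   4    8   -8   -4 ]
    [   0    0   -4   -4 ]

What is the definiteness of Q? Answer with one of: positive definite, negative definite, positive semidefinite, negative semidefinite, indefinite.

Congruent diagonalization of A (simultaneous row and column reduction) yields pivots -4, 0, -4, 0.
Counting signs: 2 negative, 2 zero.
Hence Q is negative semidefinite.

negative semidefinite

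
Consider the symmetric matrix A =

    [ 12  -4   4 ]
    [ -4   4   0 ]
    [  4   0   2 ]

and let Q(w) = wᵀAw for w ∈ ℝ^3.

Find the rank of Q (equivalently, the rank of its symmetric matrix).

2

Applying the same elementary operations to the rows and columns of A produces a congruent diagonal matrix with entries 12, 8/3, 0.
Counting signs: 2 positive, 1 zero.
The rank is the number of nonzero pivots: 2.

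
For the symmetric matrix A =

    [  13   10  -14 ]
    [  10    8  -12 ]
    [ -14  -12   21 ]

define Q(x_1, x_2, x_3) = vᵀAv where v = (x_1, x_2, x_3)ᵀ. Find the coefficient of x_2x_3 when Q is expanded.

The coefficient of x_2x_3 is A[2,3] + A[3,2] = 2·(-12) = -24.

-24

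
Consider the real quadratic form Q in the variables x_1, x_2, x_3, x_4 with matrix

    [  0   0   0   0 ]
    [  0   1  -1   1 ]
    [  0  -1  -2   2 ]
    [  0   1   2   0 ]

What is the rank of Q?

3

Row-reducing A symmetrically gives the diagonal entries 0, 1, -3, 2.
Counting signs: 2 positive, 1 negative, 1 zero.
The rank is the number of nonzero pivots: 3.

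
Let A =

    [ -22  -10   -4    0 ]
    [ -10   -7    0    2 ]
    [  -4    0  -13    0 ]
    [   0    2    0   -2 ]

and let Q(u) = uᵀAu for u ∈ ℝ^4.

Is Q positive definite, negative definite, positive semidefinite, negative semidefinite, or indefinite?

Congruent diagonalization of A (simultaneous row and column reduction) yields pivots -22, -27/11, -295/27, -10/59.
Counting signs: 4 negative.
Hence Q is negative definite.

negative definite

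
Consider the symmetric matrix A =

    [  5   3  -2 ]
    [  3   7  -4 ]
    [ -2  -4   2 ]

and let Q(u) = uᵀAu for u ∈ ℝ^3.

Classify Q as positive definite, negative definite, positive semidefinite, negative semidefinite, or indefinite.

Row-reducing A symmetrically gives the diagonal entries 5, 26/5, -4/13.
That gives 2 positive, 1 negative pivots.
Hence Q is indefinite.

indefinite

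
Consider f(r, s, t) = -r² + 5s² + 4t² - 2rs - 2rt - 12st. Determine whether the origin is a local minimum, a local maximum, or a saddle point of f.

The Hessian at the origin is H = [[-2, -2, -2], [-2, 10, -12], [-2, -12, 8]].
Congruent diagonalization of H (simultaneous row and column reduction) yields pivots -2, 12, 5/3.
Counting signs: 2 positive, 1 negative.
H is indefinite, so the origin is a saddle point.

saddle point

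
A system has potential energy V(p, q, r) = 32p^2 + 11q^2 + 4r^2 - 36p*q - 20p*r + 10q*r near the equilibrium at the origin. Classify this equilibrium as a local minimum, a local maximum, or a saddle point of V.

local minimum

The Hessian at the origin is H = [[64, -36, -20], [-36, 22, 10], [-20, 10, 8]].
Applying the same elementary operations to the rows and columns of H produces a congruent diagonal matrix with entries 64, 7/4, 6/7.
So there are 3 positive pivots.
H is positive definite, so the origin is a strict local minimum.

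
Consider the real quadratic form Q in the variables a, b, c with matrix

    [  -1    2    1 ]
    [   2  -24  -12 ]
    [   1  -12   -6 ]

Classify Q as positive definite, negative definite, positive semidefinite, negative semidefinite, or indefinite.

negative semidefinite

Row-reducing A symmetrically gives the diagonal entries -1, -20, 0.
Counting signs: 2 negative, 1 zero.
Hence Q is negative semidefinite.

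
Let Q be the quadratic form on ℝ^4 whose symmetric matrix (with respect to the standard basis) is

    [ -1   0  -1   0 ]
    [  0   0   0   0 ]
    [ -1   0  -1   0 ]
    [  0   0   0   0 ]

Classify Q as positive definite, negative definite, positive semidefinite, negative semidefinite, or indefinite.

negative semidefinite

Row-reducing A symmetrically gives the diagonal entries -1, 0, 0, 0.
Counting signs: 1 negative, 3 zero.
Hence Q is negative semidefinite.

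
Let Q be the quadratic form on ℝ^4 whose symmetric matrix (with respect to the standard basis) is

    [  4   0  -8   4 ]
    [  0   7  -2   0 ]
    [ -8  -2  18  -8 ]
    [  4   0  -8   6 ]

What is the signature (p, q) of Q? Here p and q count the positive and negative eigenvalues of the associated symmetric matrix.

An LDLᵀ factorisation of A has diagonal entries 4, 7, 10/7, 2.
Counting signs: 4 positive.

(4, 0)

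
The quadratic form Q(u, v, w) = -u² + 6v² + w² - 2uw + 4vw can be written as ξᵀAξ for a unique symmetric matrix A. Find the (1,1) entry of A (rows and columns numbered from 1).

The coefficient of u² in Q is -1, and that is exactly A[1,1].

-1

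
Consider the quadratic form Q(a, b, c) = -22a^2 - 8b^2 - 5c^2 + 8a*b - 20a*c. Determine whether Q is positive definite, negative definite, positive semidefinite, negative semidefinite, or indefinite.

negative semidefinite

Write A = [[-22, 4, -10], [4, -8, 0], [-10, 0, -5]].
Applying the same elementary operations to the rows and columns of A produces a congruent diagonal matrix with entries -22, -80/11, 0.
Counting signs: 2 negative, 1 zero.
Hence Q is negative semidefinite.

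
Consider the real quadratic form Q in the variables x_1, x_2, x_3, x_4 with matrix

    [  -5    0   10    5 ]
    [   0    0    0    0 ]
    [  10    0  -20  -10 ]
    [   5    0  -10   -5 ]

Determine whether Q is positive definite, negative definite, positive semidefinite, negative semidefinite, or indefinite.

negative semidefinite

Row-reducing A symmetrically gives the diagonal entries -5, 0, 0, 0.
That gives 1 negative, 3 zero pivots.
Hence Q is negative semidefinite.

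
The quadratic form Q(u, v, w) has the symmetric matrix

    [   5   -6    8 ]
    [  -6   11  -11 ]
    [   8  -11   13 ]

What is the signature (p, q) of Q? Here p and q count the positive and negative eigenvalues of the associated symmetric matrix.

(2, 1)

Row-reducing A symmetrically gives the diagonal entries 5, 19/5, -6/19.
Counting signs: 2 positive, 1 negative.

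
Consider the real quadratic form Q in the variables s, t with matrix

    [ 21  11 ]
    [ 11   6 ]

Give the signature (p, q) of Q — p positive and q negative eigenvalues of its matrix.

Congruent diagonalization of A (simultaneous row and column reduction) yields pivots 21, 5/21.
So there are 2 positive pivots.

(2, 0)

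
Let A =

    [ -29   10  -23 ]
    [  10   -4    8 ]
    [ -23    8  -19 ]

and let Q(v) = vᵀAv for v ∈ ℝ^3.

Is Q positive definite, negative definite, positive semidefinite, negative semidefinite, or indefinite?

negative definite

Leading principal minors: Δ_1 = -29, Δ_2 = 16, Δ_3 = -12.
The signs alternate starting with Δ_1 < 0, so by Sylvester's criterion Q is negative definite.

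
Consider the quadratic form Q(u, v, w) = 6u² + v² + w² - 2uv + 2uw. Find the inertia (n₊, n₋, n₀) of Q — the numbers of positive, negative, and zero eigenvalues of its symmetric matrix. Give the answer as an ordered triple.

Write A = [[6, -1, 1], [-1, 1, 0], [1, 0, 1]].
Applying the same elementary operations to the rows and columns of A produces a congruent diagonal matrix with entries 6, 5/6, 4/5.
That gives 3 positive pivots.

(3, 0, 0)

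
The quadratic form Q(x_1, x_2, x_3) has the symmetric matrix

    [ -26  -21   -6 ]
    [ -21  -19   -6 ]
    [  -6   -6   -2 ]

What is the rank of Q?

Symmetric row and column elimination reduces A to a congruent diagonal form with pivots -26, -53/26, 2/53.
So there are 1 positive, 2 negative pivots.
The rank is the number of nonzero pivots: 3.

3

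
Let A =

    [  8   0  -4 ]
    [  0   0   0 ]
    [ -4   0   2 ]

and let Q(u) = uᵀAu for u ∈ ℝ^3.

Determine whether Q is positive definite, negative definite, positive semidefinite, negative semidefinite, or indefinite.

Row-reducing A symmetrically gives the diagonal entries 8, 0, 0.
Counting signs: 1 positive, 2 zero.
Hence Q is positive semidefinite.

positive semidefinite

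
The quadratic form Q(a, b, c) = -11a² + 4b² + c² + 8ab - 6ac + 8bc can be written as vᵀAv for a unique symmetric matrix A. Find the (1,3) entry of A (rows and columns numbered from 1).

-3

The coefficient of a·c in Q is -6. For a symmetric A this equals A[1,3] + A[3,1] = 2·A[1,3].
So A[1,3] = -6/2 = -3.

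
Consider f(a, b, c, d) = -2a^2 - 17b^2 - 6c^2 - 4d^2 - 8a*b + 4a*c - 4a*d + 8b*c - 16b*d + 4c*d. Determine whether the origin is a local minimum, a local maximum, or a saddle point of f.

The Hessian at the origin is H = [[-4, -8, 4, -4], [-8, -34, 8, -16], [4, 8, -12, 4], [-4, -16, 4, -8]].
Symmetric row and column elimination reduces H to a congruent diagonal form with pivots -4, -18, -8, -4/9.
So there are 4 negative pivots.
H is negative definite, so the origin is a strict local maximum.

local maximum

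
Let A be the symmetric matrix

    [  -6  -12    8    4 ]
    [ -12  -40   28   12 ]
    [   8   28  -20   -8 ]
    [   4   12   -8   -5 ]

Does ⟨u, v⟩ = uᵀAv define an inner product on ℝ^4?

Applying the same elementary operations to the rows and columns of A produces a congruent diagonal matrix with entries -6, -16, -1/3, -1.
That gives 4 negative pivots.
Hence Q is negative definite.
⟨·,·⟩ is an inner product exactly when A is positive definite.

no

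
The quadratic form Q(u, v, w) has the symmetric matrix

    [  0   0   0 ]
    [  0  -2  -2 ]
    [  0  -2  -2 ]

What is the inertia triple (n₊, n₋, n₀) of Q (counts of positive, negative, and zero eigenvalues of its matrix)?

Symmetric row and column elimination reduces A to a congruent diagonal form with pivots 0, -2, 0.
Counting signs: 1 negative, 2 zero.

(0, 1, 2)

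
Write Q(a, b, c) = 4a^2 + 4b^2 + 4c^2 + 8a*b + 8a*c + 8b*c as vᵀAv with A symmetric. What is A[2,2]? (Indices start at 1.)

The coefficient of b^2 in Q is 4, and that is exactly A[2,2].

4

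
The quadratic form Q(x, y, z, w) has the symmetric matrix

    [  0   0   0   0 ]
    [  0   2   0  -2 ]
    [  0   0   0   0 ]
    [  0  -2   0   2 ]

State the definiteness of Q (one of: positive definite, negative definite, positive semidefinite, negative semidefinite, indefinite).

Row-reducing A symmetrically gives the diagonal entries 0, 2, 0, 0.
That gives 1 positive, 3 zero pivots.
Hence Q is positive semidefinite.

positive semidefinite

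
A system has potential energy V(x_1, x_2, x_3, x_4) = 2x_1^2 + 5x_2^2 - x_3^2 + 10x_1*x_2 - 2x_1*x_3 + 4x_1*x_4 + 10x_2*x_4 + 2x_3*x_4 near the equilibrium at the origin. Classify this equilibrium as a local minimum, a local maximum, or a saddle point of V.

saddle point

The Hessian at the origin is H = [[4, 10, -2, 4], [10, 10, 0, 10], [-2, 0, -2, 2], [4, 10, 2, 0]].
An LDLᵀ factorisation of H has diagonal entries 4, -15, -4/3, 8.
That gives 2 positive, 2 negative pivots.
H is indefinite, so the origin is a saddle point.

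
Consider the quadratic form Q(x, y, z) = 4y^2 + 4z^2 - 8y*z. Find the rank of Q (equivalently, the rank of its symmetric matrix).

The symmetric matrix is A = [[0, 0, 0], [0, 4, -4], [0, -4, 4]].
Row-reducing A symmetrically gives the diagonal entries 0, 4, 0.
So there are 1 positive, 2 zero pivots.
The rank is the number of nonzero pivots: 1.

1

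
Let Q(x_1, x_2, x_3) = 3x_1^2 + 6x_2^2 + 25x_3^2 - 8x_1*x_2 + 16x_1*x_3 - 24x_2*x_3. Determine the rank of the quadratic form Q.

The associated matrix is A = [[3, -4, 8], [-4, 6, -12], [8, -12, 25]].
Congruent diagonalization of A (simultaneous row and column reduction) yields pivots 3, 2/3, 1.
That gives 3 positive pivots.
The rank is the number of nonzero pivots: 3.

3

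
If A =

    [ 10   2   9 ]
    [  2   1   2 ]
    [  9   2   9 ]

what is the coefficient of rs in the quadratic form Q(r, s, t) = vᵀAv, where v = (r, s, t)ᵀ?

The coefficient of rs is A[1,2] + A[2,1] = 2·2 = 4.

4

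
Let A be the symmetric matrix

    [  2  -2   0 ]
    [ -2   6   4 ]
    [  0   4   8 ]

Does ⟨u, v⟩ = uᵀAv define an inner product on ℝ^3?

Leading principal minors: Δ_1 = 2, Δ_2 = 8, Δ_3 = 32.
All leading principal minors are positive, so by Sylvester's criterion Q is positive definite.
⟨·,·⟩ is an inner product exactly when A is positive definite.

yes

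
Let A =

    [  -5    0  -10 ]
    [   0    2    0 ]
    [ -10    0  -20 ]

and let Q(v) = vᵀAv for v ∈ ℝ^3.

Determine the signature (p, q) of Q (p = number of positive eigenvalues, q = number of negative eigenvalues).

(1, 1)

Symmetric row and column elimination reduces A to a congruent diagonal form with pivots -5, 2, 0.
So there are 1 positive, 1 negative, 1 zero pivots.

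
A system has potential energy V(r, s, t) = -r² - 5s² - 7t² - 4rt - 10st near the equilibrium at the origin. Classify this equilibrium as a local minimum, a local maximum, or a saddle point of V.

The Hessian at the origin is H = [[-2, 0, -4], [0, -10, -10], [-4, -10, -14]].
Symmetric row and column elimination reduces H to a congruent diagonal form with pivots -2, -10, 4.
Counting signs: 1 positive, 2 negative.
H is indefinite, so the origin is a saddle point.

saddle point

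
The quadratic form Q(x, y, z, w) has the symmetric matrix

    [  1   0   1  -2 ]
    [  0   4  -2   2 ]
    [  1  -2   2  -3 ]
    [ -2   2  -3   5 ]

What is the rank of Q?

Row-reducing A symmetrically gives the diagonal entries 1, 4, 0, 0.
That gives 2 positive, 2 zero pivots.
The rank is the number of nonzero pivots: 2.

2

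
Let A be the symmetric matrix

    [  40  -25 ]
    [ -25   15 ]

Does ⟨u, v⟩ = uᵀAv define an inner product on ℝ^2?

For the 2×2 matrix [[40, -25], [-25, 15]]: det = 40·15 − (-25)² = -25, trace = 55.
det < 0 so the eigenvalues have opposite signs; the form is indefinite.
⟨·,·⟩ is an inner product exactly when A is positive definite.

no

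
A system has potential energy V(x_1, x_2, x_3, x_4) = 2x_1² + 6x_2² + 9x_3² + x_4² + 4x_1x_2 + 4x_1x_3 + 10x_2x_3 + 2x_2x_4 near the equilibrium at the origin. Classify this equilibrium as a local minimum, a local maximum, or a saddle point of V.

local minimum

The Hessian at the origin is H = [[4, 4, 4, 0], [4, 12, 10, 2], [4, 10, 18, 0], [0, 2, 0, 2]].
An LDLᵀ factorisation of H has diagonal entries 4, 8, 19/2, 24/19.
So there are 4 positive pivots.
H is positive definite, so the origin is a strict local minimum.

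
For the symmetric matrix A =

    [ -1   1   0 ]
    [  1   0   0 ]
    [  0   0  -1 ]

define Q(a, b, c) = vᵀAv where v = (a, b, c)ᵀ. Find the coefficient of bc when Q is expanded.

The coefficient of bc is A[2,3] + A[3,2] = 2·0 = 0.

0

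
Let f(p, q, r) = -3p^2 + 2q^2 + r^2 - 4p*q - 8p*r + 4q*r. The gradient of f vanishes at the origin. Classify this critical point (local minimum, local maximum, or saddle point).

The Hessian at the origin is H = [[-6, -4, -8], [-4, 4, 4], [-8, 4, 2]].
Congruent diagonalization of H (simultaneous row and column reduction) yields pivots -6, 20/3, -2/5.
Counting signs: 1 positive, 2 negative.
H is indefinite, so the origin is a saddle point.

saddle point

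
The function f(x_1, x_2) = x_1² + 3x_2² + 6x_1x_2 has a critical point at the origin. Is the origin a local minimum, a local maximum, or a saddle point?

saddle point

The Hessian at the origin is H = [[2, 6], [6, 6]].
det H = 2·6 − (6)² = -24 < 0, so H is indefinite.
Therefore the origin is a saddle point.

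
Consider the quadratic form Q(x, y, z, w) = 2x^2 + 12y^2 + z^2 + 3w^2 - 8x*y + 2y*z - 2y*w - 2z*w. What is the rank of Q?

Write A = [[2, -4, 0, 0], [-4, 12, 1, -1], [0, 1, 1, -1], [0, -1, -1, 3]].
Symmetric row and column elimination reduces A to a congruent diagonal form with pivots 2, 4, 3/4, 2.
That gives 4 positive pivots.
The rank is the number of nonzero pivots: 4.

4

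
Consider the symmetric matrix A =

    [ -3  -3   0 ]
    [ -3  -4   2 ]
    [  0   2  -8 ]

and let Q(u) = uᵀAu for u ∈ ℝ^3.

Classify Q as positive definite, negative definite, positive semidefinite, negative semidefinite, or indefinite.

negative definite

Leading principal minors: Δ_1 = -3, Δ_2 = 3, Δ_3 = -12.
The signs alternate starting with Δ_1 < 0, so by Sylvester's criterion Q is negative definite.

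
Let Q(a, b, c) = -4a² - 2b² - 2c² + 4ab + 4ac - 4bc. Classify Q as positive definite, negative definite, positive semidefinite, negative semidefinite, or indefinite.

Write A = [[-4, 2, 2], [2, -2, -2], [2, -2, -2]].
Congruent diagonalization of A (simultaneous row and column reduction) yields pivots -4, -1, 0.
Counting signs: 2 negative, 1 zero.
Hence Q is negative semidefinite.

negative semidefinite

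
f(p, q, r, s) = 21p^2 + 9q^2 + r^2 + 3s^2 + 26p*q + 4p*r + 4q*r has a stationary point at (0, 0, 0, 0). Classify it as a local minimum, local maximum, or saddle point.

local minimum

The Hessian at the origin is H = [[42, 26, 4, 0], [26, 18, 4, 0], [4, 4, 2, 0], [0, 0, 0, 6]].
Row-reducing H symmetrically gives the diagonal entries 42, 40/21, 2/5, 6.
That gives 4 positive pivots.
H is positive definite, so the origin is a strict local minimum.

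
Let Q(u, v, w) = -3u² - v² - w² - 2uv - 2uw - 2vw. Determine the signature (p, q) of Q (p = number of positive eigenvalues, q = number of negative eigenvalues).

The associated matrix is A = [[-3, -1, -1], [-1, -1, -1], [-1, -1, -1]].
Row-reducing A symmetrically gives the diagonal entries -3, -2/3, 0.
So there are 2 negative, 1 zero pivots.

(0, 2)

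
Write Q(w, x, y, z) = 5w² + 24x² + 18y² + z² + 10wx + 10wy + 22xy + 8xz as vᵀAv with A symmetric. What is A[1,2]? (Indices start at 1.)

5

The coefficient of w·x in Q is 10. For a symmetric A this equals A[1,2] + A[2,1] = 2·A[1,2].
So A[1,2] = 10/2 = 5.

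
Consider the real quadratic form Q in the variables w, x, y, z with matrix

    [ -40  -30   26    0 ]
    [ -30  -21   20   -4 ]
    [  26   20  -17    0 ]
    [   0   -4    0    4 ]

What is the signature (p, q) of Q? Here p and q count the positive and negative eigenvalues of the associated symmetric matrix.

Congruent diagonalization of A (simultaneous row and column reduction) yields pivots -40, 3/2, -4/15, 0.
That gives 1 positive, 2 negative, 1 zero pivots.

(1, 2)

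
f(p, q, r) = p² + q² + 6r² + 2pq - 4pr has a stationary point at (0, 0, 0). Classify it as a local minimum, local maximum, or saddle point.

The Hessian at the origin is H = [[2, 2, -4], [2, 2, 0], [-4, 0, 12]].
H is indefinite, so the origin is a saddle point.

saddle point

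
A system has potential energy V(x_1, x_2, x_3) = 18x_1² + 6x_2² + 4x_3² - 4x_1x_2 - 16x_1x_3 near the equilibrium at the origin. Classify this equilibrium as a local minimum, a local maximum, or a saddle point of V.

The Hessian at the origin is H = [[36, -4, -16], [-4, 12, 0], [-16, 0, 8]].
Row-reducing H symmetrically gives the diagonal entries 36, 104/9, 8/13.
Counting signs: 3 positive.
H is positive definite, so the origin is a strict local minimum.

local minimum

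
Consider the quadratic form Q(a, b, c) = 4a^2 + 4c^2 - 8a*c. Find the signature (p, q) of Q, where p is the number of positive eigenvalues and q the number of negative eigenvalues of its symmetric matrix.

The symmetric matrix is A = [[4, 0, -4], [0, 0, 0], [-4, 0, 4]].
Row-reducing A symmetrically gives the diagonal entries 4, 0, 0.
So there are 1 positive, 2 zero pivots.

(1, 0)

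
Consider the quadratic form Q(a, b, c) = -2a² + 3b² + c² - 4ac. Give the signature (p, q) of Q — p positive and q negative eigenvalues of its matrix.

(2, 1)

Write A = [[-2, 0, -2], [0, 3, 0], [-2, 0, 1]].
Row-reducing A symmetrically gives the diagonal entries -2, 3, 3.
That gives 2 positive, 1 negative pivots.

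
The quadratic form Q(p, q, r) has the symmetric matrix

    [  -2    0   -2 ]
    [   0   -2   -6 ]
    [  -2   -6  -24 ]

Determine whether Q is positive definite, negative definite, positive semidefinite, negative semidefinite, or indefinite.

Leading principal minors: Δ_1 = -2, Δ_2 = 4, Δ_3 = -16.
The signs alternate starting with Δ_1 < 0, so by Sylvester's criterion Q is negative definite.

negative definite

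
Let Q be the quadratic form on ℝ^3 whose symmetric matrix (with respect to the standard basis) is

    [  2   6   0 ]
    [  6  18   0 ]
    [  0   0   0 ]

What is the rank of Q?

1

Applying the same elementary operations to the rows and columns of A produces a congruent diagonal matrix with entries 2, 0, 0.
Counting signs: 1 positive, 2 zero.
The rank is the number of nonzero pivots: 1.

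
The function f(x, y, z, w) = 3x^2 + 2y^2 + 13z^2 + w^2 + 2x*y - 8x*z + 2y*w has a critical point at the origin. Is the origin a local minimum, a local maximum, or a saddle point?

The Hessian at the origin is H = [[6, 2, -8, 0], [2, 4, 0, 2], [-8, 0, 26, 0], [0, 2, 0, 2]].
Congruent diagonalization of H (simultaneous row and column reduction) yields pivots 6, 10/3, 66/5, 20/33.
That gives 4 positive pivots.
H is positive definite, so the origin is a strict local minimum.

local minimum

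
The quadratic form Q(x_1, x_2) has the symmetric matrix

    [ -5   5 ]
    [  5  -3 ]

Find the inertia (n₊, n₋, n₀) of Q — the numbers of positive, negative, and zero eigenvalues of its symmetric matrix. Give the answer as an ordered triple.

(1, 1, 0)

Symmetric row and column elimination reduces A to a congruent diagonal form with pivots -5, 2.
Counting signs: 1 positive, 1 negative.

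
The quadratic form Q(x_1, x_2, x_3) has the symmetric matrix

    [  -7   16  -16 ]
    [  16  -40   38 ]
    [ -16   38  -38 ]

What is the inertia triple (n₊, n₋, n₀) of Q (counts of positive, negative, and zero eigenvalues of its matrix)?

(0, 3, 0)

Congruent diagonalization of A (simultaneous row and column reduction) yields pivots -7, -24/7, -5/6.
Counting signs: 3 negative.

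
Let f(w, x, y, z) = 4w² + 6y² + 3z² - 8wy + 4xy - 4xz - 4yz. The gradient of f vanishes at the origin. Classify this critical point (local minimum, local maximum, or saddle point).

The Hessian at the origin is H = [[8, 0, -8, 0], [0, 0, 4, -4], [-8, 4, 12, -4], [0, -4, -4, 6]].
H is indefinite, so the origin is a saddle point.

saddle point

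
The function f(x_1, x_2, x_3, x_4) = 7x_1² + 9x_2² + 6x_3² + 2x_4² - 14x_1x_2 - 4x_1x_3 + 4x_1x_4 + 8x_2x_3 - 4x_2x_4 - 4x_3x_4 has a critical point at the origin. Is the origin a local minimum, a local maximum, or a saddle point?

local minimum

The Hessian at the origin is H = [[14, -14, -4, 4], [-14, 18, 8, -4], [-4, 8, 12, -4], [4, -4, -4, 4]].
Row-reducing H symmetrically gives the diagonal entries 14, 4, 48/7, 5/3.
So there are 4 positive pivots.
H is positive definite, so the origin is a strict local minimum.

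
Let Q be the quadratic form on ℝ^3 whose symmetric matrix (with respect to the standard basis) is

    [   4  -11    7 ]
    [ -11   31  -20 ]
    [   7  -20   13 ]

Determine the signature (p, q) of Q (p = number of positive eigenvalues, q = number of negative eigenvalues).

(2, 0)

Applying the same elementary operations to the rows and columns of A produces a congruent diagonal matrix with entries 4, 3/4, 0.
That gives 2 positive, 1 zero pivots.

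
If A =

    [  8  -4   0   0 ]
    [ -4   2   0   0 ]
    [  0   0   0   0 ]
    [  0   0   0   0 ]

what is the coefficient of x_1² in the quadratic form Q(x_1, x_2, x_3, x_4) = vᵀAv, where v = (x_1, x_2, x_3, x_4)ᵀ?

8

The coefficient of x_1² is the diagonal entry A[1,1] = 8.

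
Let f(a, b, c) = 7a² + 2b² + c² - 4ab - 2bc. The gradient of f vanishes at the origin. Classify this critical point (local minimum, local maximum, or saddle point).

local minimum

The Hessian at the origin is H = [[14, -4, 0], [-4, 4, -2], [0, -2, 2]].
An LDLᵀ factorisation of H has diagonal entries 14, 20/7, 3/5.
That gives 3 positive pivots.
H is positive definite, so the origin is a strict local minimum.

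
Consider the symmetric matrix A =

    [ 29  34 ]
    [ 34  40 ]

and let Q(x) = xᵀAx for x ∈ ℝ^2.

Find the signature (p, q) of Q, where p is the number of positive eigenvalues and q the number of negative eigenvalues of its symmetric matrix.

(2, 0)

Congruent diagonalization of A (simultaneous row and column reduction) yields pivots 29, 4/29.
That gives 2 positive pivots.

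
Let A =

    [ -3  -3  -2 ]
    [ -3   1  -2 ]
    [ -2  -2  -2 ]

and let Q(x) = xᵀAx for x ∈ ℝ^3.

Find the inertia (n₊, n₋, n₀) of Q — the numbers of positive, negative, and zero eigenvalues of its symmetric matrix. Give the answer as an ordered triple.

(1, 2, 0)

Row-reducing A symmetrically gives the diagonal entries -3, 4, -2/3.
So there are 1 positive, 2 negative pivots.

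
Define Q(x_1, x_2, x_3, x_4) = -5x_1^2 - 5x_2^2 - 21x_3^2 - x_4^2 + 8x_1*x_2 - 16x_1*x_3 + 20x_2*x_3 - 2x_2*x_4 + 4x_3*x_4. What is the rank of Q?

Write A = [[-5, 4, -8, 0], [4, -5, 10, -1], [-8, 10, -21, 2], [0, -1, 2, -1]].
An LDLᵀ factorisation of A has diagonal entries -5, -9/5, -1, -4/9.
That gives 4 negative pivots.
The rank is the number of nonzero pivots: 4.

4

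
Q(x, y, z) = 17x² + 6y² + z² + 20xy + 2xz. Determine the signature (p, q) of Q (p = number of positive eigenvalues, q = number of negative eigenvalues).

The symmetric matrix is A = [[17, 10, 1], [10, 6, 0], [1, 0, 1]].
Applying the same elementary operations to the rows and columns of A produces a congruent diagonal matrix with entries 17, 2/17, -2.
Counting signs: 2 positive, 1 negative.

(2, 1)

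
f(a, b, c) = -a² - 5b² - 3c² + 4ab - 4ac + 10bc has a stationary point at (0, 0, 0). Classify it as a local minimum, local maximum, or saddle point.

The Hessian at the origin is H = [[-2, 4, -4], [4, -10, 10], [-4, 10, -6]].
Applying the same elementary operations to the rows and columns of H produces a congruent diagonal matrix with entries -2, -2, 4.
That gives 1 positive, 2 negative pivots.
H is indefinite, so the origin is a saddle point.

saddle point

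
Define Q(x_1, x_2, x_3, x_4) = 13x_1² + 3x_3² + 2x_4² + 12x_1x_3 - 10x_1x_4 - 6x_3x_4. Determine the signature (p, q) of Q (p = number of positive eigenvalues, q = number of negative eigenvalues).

Write A = [[13, 0, 6, -5], [0, 0, 0, 0], [6, 0, 3, -3], [-5, 0, -3, 2]].
Applying the same elementary operations to the rows and columns of A produces a congruent diagonal matrix with entries 13, 0, 3/13, -2.
Counting signs: 2 positive, 1 negative, 1 zero.

(2, 1)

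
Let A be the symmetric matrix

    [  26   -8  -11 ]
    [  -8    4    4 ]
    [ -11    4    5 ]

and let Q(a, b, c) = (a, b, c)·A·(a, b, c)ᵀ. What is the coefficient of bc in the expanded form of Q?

8

The coefficient of bc is A[2,3] + A[3,2] = 2·4 = 8.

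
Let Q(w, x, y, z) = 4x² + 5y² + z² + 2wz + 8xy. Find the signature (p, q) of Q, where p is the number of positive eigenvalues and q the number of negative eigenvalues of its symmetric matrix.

The symmetric matrix is A = [[0, 0, 0, 1], [0, 4, 4, 0], [0, 4, 5, 0], [1, 0, 0, 1]].
By Sylvester's law of inertia any congruent diagonalization of A has 3 positive, 1 negative and 0 zero entries.

(3, 1)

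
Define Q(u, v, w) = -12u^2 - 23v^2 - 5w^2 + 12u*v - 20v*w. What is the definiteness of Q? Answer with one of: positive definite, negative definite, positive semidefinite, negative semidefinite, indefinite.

negative semidefinite

Write A = [[-12, 6, 0], [6, -23, -10], [0, -10, -5]].
Applying the same elementary operations to the rows and columns of A produces a congruent diagonal matrix with entries -12, -20, 0.
So there are 2 negative, 1 zero pivots.
Hence Q is negative semidefinite.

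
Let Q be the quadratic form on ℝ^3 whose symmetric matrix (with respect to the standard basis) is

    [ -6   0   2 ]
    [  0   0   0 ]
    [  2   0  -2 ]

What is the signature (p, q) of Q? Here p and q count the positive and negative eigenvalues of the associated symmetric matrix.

Congruent diagonalization of A (simultaneous row and column reduction) yields pivots -6, 0, -4/3.
That gives 2 negative, 1 zero pivots.

(0, 2)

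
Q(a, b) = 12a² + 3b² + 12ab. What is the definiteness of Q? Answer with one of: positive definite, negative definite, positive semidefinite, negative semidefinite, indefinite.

positive semidefinite

The symmetric matrix of Q is [[12, 6], [6, 3]].
For the 2×2 matrix [[12, 6], [6, 3]]: det = 12·3 − (6)² = 0, trace = 15.
det = 0 so one eigenvalue is zero; the form is semidefinite with the sign of the trace.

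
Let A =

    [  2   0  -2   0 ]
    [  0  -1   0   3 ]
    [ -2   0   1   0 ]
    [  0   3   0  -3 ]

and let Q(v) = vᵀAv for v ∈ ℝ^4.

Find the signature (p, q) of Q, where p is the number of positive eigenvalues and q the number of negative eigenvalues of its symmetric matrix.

Symmetric row and column elimination reduces A to a congruent diagonal form with pivots 2, -1, -1, 6.
Counting signs: 2 positive, 2 negative.

(2, 2)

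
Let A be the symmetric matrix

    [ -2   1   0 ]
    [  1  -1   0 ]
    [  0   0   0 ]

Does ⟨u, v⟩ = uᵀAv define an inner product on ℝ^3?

no

Row-reducing A symmetrically gives the diagonal entries -2, -1/2, 0.
So there are 2 negative, 1 zero pivots.
Hence Q is negative semidefinite.
⟨·,·⟩ is an inner product exactly when A is positive definite.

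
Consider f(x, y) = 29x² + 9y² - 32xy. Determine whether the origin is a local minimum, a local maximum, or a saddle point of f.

local minimum

The Hessian at the origin is H = [[58, -32], [-32, 18]].
det H = 58·18 − (-32)² = 20 > 0 and H[1,1] = 58 > 0, so H is positive definite.
Therefore the origin is a local minimum.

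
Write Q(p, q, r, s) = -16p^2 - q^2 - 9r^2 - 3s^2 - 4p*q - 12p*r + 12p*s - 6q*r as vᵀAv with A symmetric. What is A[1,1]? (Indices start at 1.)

The coefficient of p^2 in Q is -16, and that is exactly A[1,1].

-16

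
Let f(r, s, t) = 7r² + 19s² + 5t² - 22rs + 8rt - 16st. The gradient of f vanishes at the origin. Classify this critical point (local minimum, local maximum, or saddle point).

The Hessian at the origin is H = [[14, -22, 8], [-22, 38, -16], [8, -16, 10]].
Congruent diagonalization of H (simultaneous row and column reduction) yields pivots 14, 24/7, 2.
So there are 3 positive pivots.
H is positive definite, so the origin is a strict local minimum.

local minimum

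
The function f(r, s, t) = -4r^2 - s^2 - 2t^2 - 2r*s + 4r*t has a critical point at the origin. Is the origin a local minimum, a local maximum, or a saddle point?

The Hessian at the origin is H = [[-8, -2, 4], [-2, -2, 0], [4, 0, -4]].
Row-reducing H symmetrically gives the diagonal entries -8, -3/2, -4/3.
That gives 3 negative pivots.
H is negative definite, so the origin is a strict local maximum.

local maximum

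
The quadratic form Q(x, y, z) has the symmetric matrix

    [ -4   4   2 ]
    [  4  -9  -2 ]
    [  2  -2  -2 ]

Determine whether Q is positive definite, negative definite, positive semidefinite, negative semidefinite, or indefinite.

Leading principal minors: Δ_1 = -4, Δ_2 = 20, Δ_3 = -20.
The signs alternate starting with Δ_1 < 0, so by Sylvester's criterion Q is negative definite.

negative definite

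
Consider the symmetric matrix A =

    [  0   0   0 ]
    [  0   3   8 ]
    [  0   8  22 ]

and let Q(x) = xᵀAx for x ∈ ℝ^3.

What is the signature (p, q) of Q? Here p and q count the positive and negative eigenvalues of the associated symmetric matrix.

(2, 0)

Congruent diagonalization of A (simultaneous row and column reduction) yields pivots 0, 3, 2/3.
So there are 2 positive, 1 zero pivots.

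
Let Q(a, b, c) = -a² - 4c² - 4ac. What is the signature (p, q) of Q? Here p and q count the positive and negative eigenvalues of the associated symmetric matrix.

The associated matrix is A = [[-1, 0, -2], [0, 0, 0], [-2, 0, -4]].
Congruent diagonalization of A (simultaneous row and column reduction) yields pivots -1, 0, 0.
So there are 1 negative, 2 zero pivots.

(0, 1)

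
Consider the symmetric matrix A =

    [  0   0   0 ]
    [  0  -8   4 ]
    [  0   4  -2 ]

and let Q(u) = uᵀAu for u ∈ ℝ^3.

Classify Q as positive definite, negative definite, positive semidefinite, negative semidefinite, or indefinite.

negative semidefinite

Applying the same elementary operations to the rows and columns of A produces a congruent diagonal matrix with entries 0, -8, 0.
Counting signs: 1 negative, 2 zero.
Hence Q is negative semidefinite.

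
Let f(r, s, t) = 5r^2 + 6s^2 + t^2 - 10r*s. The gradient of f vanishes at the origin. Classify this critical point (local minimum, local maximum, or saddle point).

The Hessian at the origin is H = [[10, -10, 0], [-10, 12, 0], [0, 0, 2]].
Row-reducing H symmetrically gives the diagonal entries 10, 2, 2.
That gives 3 positive pivots.
H is positive definite, so the origin is a strict local minimum.

local minimum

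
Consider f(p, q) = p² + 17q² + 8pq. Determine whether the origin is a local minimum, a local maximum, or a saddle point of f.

local minimum

The Hessian at the origin is H = [[2, 8], [8, 34]].
det H = 2·34 − (8)² = 4 > 0 and H[1,1] = 2 > 0, so H is positive definite.
Therefore the origin is a local minimum.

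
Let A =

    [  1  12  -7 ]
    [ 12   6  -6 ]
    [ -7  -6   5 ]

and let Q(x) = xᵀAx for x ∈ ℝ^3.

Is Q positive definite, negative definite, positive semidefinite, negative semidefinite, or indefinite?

indefinite

An LDLᵀ factorisation of A has diagonal entries 1, -138, 2/23.
That gives 2 positive, 1 negative pivots.
Hence Q is indefinite.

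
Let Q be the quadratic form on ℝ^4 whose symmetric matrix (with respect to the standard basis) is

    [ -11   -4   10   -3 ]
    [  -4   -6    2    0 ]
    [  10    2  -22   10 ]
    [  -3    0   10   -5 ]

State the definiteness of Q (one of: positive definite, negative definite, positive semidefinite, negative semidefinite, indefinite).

Leading principal minors: Δ_1 = -11, Δ_2 = 50, Δ_3 = -616, Δ_4 = 48.
The signs alternate starting with Δ_1 < 0, so by Sylvester's criterion Q is negative definite.

negative definite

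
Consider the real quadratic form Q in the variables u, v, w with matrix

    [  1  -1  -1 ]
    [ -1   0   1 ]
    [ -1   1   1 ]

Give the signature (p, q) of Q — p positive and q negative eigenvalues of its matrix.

Symmetric row and column elimination reduces A to a congruent diagonal form with pivots 1, -1, 0.
So there are 1 positive, 1 negative, 1 zero pivots.

(1, 1)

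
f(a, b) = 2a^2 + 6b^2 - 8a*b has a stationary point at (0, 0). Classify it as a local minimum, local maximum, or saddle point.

saddle point

The Hessian at the origin is H = [[4, -8], [-8, 12]].
det H = 4·12 − (-8)² = -16 < 0, so H is indefinite.
Therefore the origin is a saddle point.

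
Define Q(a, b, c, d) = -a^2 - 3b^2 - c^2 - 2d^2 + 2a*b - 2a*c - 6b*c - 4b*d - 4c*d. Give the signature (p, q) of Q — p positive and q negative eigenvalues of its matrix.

(1, 3)

The symmetric matrix is A = [[-1, 1, -1, 0], [1, -3, -3, -2], [-1, -3, -1, -2], [0, -2, -2, -2]].
Congruent diagonalization of A (simultaneous row and column reduction) yields pivots -1, -2, 8, -1/2.
Counting signs: 1 positive, 3 negative.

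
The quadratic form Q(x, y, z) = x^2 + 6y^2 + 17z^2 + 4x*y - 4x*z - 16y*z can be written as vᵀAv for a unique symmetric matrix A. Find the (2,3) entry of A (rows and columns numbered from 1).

-8

The coefficient of y·z in Q is -16. For a symmetric A this equals A[2,3] + A[3,2] = 2·A[2,3].
So A[2,3] = -16/2 = -8.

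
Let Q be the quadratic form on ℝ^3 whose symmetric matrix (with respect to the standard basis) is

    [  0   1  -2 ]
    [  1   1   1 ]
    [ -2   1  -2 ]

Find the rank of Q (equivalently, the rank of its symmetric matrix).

3

Row reduction of A gives 3 nonzero rows, so rank A = 3.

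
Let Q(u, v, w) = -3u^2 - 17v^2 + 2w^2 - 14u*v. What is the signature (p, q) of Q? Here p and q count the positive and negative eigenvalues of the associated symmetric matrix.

(1, 2)

Write A = [[-3, -7, 0], [-7, -17, 0], [0, 0, 2]].
Congruent diagonalization of A (simultaneous row and column reduction) yields pivots -3, -2/3, 2.
So there are 1 positive, 2 negative pivots.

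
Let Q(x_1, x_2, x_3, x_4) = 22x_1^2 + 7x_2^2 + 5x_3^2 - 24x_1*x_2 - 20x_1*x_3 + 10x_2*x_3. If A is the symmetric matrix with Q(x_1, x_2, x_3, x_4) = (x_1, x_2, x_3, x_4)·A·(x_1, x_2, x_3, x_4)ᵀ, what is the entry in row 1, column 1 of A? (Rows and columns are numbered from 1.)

22

The coefficient of x_1^2 in Q is 22, and that is exactly A[1,1].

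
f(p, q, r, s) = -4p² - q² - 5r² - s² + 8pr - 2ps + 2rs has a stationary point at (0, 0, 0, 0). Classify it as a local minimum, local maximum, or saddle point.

The Hessian at the origin is H = [[-8, 0, 8, -2], [0, -2, 0, 0], [8, 0, -10, 2], [-2, 0, 2, -2]].
Applying the same elementary operations to the rows and columns of H produces a congruent diagonal matrix with entries -8, -2, -2, -3/2.
Counting signs: 4 negative.
H is negative definite, so the origin is a strict local maximum.

local maximum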